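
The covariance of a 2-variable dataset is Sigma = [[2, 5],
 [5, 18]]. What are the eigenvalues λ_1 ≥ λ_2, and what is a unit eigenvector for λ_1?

Step 1 — characteristic polynomial of 2×2 Sigma:
  det(Sigma - λI) = λ² - trace · λ + det = 0.
  trace = 2 + 18 = 20, det = 2·18 - (5)² = 11.
Step 2 — discriminant:
  Δ = trace² - 4·det = 400 - 44 = 356.
Step 3 — eigenvalues:
  λ = (trace ± √Δ)/2 = (20 ± 18.868)/2,
  λ_1 = 19.434,  λ_2 = 0.566.

Step 4 — unit eigenvector for λ_1: solve (Sigma - λ_1 I)v = 0. First row:
  (2 - 19.434)·v_x + (5)·v_y = 0, i.e. (-17.434)·v_x + (5)·v_y = 0,
  so v ∝ (b, λ_1 - a) = (5, 17.434) = u.
  ||u|| = √((5)² + (17.434)²) = √(328.9437) ≈ 18.1368,
  v_1 = u/||u|| ≈ (0.2757, 0.9612) (||v_1|| = 1).

λ_1 = 19.434,  λ_2 = 0.566;  v_1 ≈ (0.2757, 0.9612)


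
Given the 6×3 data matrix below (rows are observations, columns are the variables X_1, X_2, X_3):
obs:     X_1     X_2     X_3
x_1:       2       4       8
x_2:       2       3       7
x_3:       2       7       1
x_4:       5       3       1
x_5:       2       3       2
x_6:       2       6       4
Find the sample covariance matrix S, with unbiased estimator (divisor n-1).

Step 1 — column means:
  mean(X_1) = (2 + 2 + 2 + 5 + 2 + 2) / 6 = 15/6 = 2.5
  mean(X_2) = (4 + 3 + 7 + 3 + 3 + 6) / 6 = 26/6 = 4.3333
  mean(X_3) = (8 + 7 + 1 + 1 + 2 + 4) / 6 = 23/6 = 3.8333

Step 2 — sample covariance S[i,j] = (1/(n-1)) · Σ_k (x_{k,i} - mean_i) · (x_{k,j} - mean_j), with n-1 = 5.
  S[X_1,X_1] = ((-0.5)·(-0.5) + (-0.5)·(-0.5) + (-0.5)·(-0.5) + (2.5)·(2.5) + (-0.5)·(-0.5) + (-0.5)·(-0.5)) / 5 = 7.5/5 = 1.5
  S[X_1,X_2] = ((-0.5)·(-0.3333) + (-0.5)·(-1.3333) + (-0.5)·(2.6667) + (2.5)·(-1.3333) + (-0.5)·(-1.3333) + (-0.5)·(1.6667)) / 5 = -4/5 = -0.8
  S[X_1,X_3] = ((-0.5)·(4.1667) + (-0.5)·(3.1667) + (-0.5)·(-2.8333) + (2.5)·(-2.8333) + (-0.5)·(-1.8333) + (-0.5)·(0.1667)) / 5 = -8.5/5 = -1.7
  S[X_2,X_2] = ((-0.3333)·(-0.3333) + (-1.3333)·(-1.3333) + (2.6667)·(2.6667) + (-1.3333)·(-1.3333) + (-1.3333)·(-1.3333) + (1.6667)·(1.6667)) / 5 = 15.3333/5 = 3.0667
  S[X_2,X_3] = ((-0.3333)·(4.1667) + (-1.3333)·(3.1667) + (2.6667)·(-2.8333) + (-1.3333)·(-2.8333) + (-1.3333)·(-1.8333) + (1.6667)·(0.1667)) / 5 = -6.6667/5 = -1.3333
  S[X_3,X_3] = ((4.1667)·(4.1667) + (3.1667)·(3.1667) + (-2.8333)·(-2.8333) + (-2.8333)·(-2.8333) + (-1.8333)·(-1.8333) + (0.1667)·(0.1667)) / 5 = 46.8333/5 = 9.3667

S is symmetric (S[j,i] = S[i,j]). Assembling:

S = [[1.5, -0.8, -1.7],
 [-0.8, 3.0667, -1.3333],
 [-1.7, -1.3333, 9.3667]]


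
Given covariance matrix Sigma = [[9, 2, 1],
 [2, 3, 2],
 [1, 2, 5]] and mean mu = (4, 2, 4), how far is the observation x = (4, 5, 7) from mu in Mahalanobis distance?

Step 1 — centre the observation: (x - mu) = (0, 3, 3).

Step 2 — invert Sigma (cofactor / det for 3×3, or solve directly):
  Sigma^{-1} = [[0.131, -0.0952, 0.0119],
 [-0.0952, 0.5238, -0.1905],
 [0.0119, -0.1905, 0.2738]].

Step 3 — form the quadratic (x - mu)^T · Sigma^{-1} · (x - mu):
  Sigma^{-1} · (x - mu) = (-0.25, 1, 0.25).
  (x - mu)^T · [Sigma^{-1} · (x - mu)] = (0)·(-0.25) + (3)·(1) + (3)·(0.25) = 3.75.

Step 4 — take square root: d = √(3.75) ≈ 1.9365.

d(x, mu) = √(3.75) ≈ 1.9365


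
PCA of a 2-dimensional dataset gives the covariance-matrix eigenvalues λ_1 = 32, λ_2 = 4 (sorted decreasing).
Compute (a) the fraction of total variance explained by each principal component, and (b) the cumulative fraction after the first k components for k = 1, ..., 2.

Step 1 — total variance = trace(Sigma) = Σ λ_i = 32 + 4 = 36.

Step 2 — fraction explained by component i = λ_i / Σ λ:
  PC1: 32/36 = 0.8889
  PC2: 4/36 = 0.1111

Step 3 — cumulative fraction after k components = (λ_1 + ... + λ_k) / Σ λ:
  k = 1: 32/36 = 0.8889
  k = 2: (32 + 4)/36 = 36/36 = 1

Summary (fraction, with percent):

explained: PC1 0.8889 (88.89%), PC2 0.1111 (11.11%);  cumulative: 0.8889, 1


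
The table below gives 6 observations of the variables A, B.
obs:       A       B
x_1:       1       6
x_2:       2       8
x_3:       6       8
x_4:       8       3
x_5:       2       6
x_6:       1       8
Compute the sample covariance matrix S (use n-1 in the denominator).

Step 1 — column means:
  mean(A) = (1 + 2 + 6 + 8 + 2 + 1) / 6 = 20/6 = 3.3333
  mean(B) = (6 + 8 + 8 + 3 + 6 + 8) / 6 = 39/6 = 6.5

Step 2 — sample covariance S[i,j] = (1/(n-1)) · Σ_k (x_{k,i} - mean_i) · (x_{k,j} - mean_j), with n-1 = 5.
  S[A,A] = ((-2.3333)·(-2.3333) + (-1.3333)·(-1.3333) + (2.6667)·(2.6667) + (4.6667)·(4.6667) + (-1.3333)·(-1.3333) + (-2.3333)·(-2.3333)) / 5 = 43.3333/5 = 8.6667
  S[A,B] = ((-2.3333)·(-0.5) + (-1.3333)·(1.5) + (2.6667)·(1.5) + (4.6667)·(-3.5) + (-1.3333)·(-0.5) + (-2.3333)·(1.5)) / 5 = -16/5 = -3.2
  S[B,B] = ((-0.5)·(-0.5) + (1.5)·(1.5) + (1.5)·(1.5) + (-3.5)·(-3.5) + (-0.5)·(-0.5) + (1.5)·(1.5)) / 5 = 19.5/5 = 3.9

S is symmetric (S[j,i] = S[i,j]). Assembling:

S = [[8.6667, -3.2],
 [-3.2, 3.9]]


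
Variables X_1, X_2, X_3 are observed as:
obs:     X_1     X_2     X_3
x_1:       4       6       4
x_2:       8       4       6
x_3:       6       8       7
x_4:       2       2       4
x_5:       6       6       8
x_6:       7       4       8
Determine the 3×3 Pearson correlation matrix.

Step 1 — column means:
  mean(X_1) = (4 + 8 + 6 + 2 + 6 + 7) / 6 = 33/6 = 5.5
  mean(X_2) = (6 + 4 + 8 + 2 + 6 + 4) / 6 = 30/6 = 5
  mean(X_3) = (4 + 6 + 7 + 4 + 8 + 8) / 6 = 37/6 = 6.1667

Step 2 — sample variances and covariances s[i,j] = (1/(n-1)) · Σ_k (x_{k,i} - mean_i) · (x_{k,j} - mean_j), with n-1 = 5:
  s[X_1,X_1] = ((-1.5)·(-1.5) + (2.5)·(2.5) + (0.5)·(0.5) + (-3.5)·(-3.5) + (0.5)·(0.5) + (1.5)·(1.5)) / 5 = 23.5/5 = 4.7
  s[X_1,X_2] = ((-1.5)·(1) + (2.5)·(-1) + (0.5)·(3) + (-3.5)·(-3) + (0.5)·(1) + (1.5)·(-1)) / 5 = 7/5 = 1.4
  s[X_1,X_3] = ((-1.5)·(-2.1667) + (2.5)·(-0.1667) + (0.5)·(0.8333) + (-3.5)·(-2.1667) + (0.5)·(1.8333) + (1.5)·(1.8333)) / 5 = 14.5/5 = 2.9
  s[X_2,X_2] = ((1)·(1) + (-1)·(-1) + (3)·(3) + (-3)·(-3) + (1)·(1) + (-1)·(-1)) / 5 = 22/5 = 4.4
  s[X_2,X_3] = ((1)·(-2.1667) + (-1)·(-0.1667) + (3)·(0.8333) + (-3)·(-2.1667) + (1)·(1.8333) + (-1)·(1.8333)) / 5 = 7/5 = 1.4
  s[X_3,X_3] = ((-2.1667)·(-2.1667) + (-0.1667)·(-0.1667) + (0.8333)·(0.8333) + (-2.1667)·(-2.1667) + (1.8333)·(1.8333) + (1.8333)·(1.8333)) / 5 = 16.8333/5 = 3.3667
  Sample standard deviations s_i = √(s[i,i]):
  s(X_1) = √(4.7) = 2.1679
  s(X_2) = √(4.4) = 2.0976
  s(X_3) = √(3.3667) = 1.8348

Step 3 — r_{ij} = s_{ij} / (s_i · s_j):
  r[X_1,X_1] = 1 (diagonal).
  r[X_1,X_2] = 1.4 / (2.1679 · 2.0976) = 1.4 / 4.5475 = 0.3079
  r[X_1,X_3] = 2.9 / (2.1679 · 1.8348) = 2.9 / 3.9779 = 0.729
  r[X_2,X_2] = 1 (diagonal).
  r[X_2,X_3] = 1.4 / (2.0976 · 1.8348) = 1.4 / 3.8488 = 0.3637
  r[X_3,X_3] = 1 (diagonal).

R is symmetric with unit diagonal. Assembling:

R = [[1, 0.3079, 0.729],
 [0.3079, 1, 0.3637],
 [0.729, 0.3637, 1]]


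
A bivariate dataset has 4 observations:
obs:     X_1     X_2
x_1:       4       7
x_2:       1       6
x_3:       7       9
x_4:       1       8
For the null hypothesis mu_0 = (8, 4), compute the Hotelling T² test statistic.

Step 1 — sample mean vector:
  mean(X_1) = (4 + 1 + 7 + 1) / 4 = 13/4 = 3.25
  mean(X_2) = (7 + 6 + 9 + 8) / 4 = 30/4 = 7.5
  x̄ = (3.25, 7.5),  deviation x̄ - mu_0 = (3.25, 7.5) - (8, 4) = (-4.75, 3.5).

Step 2 — sample covariance matrix, S[i,j] = (1/(n-1)) · Σ_k (x_{k,i} - mean_i) · (x_{k,j} - mean_j), divisor n-1 = 3:
  S[X_1,X_1] = ((0.75)·(0.75) + (-2.25)·(-2.25) + (3.75)·(3.75) + (-2.25)·(-2.25)) / 3 = 24.75/3 = 8.25
  S[X_1,X_2] = ((0.75)·(-0.5) + (-2.25)·(-1.5) + (3.75)·(1.5) + (-2.25)·(0.5)) / 3 = 7.5/3 = 2.5
  S[X_2,X_2] = ((-0.5)·(-0.5) + (-1.5)·(-1.5) + (1.5)·(1.5) + (0.5)·(0.5)) / 3 = 5/3 = 1.6667
  S = [[8.25, 2.5],
 [2.5, 1.6667]].

Step 3 — invert S. det(S) = 8.25·1.6667 - (2.5)² = 7.5.
  S^{-1} = (1/det) · [[d, -b], [-b, a]] = [[0.2222, -0.3333],
 [-0.3333, 1.1]].

Step 4 — quadratic form (x̄ - mu_0)^T · S^{-1} · (x̄ - mu_0):
  S^{-1} · (x̄ - mu_0) = (-2.2222, 5.4333),
  (x̄ - mu_0)^T · [...] = (-4.75)·(-2.2222) + (3.5)·(5.4333) = 29.5722.

Step 5 — scale by n: T² = 4 · 29.5722 = 118.2889.

T² ≈ 118.2889


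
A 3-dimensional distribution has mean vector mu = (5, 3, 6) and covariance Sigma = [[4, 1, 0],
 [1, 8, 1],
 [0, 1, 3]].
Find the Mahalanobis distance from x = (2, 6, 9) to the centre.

Step 1 — centre the observation: (x - mu) = (-3, 3, 3).

Step 2 — invert Sigma (cofactor / det for 3×3, or solve directly):
  Sigma^{-1} = [[0.2584, -0.0337, 0.0112],
 [-0.0337, 0.1348, -0.0449],
 [0.0112, -0.0449, 0.3483]].

Step 3 — form the quadratic (x - mu)^T · Sigma^{-1} · (x - mu):
  Sigma^{-1} · (x - mu) = (-0.8427, 0.3708, 0.8764).
  (x - mu)^T · [Sigma^{-1} · (x - mu)] = (-3)·(-0.8427) + (3)·(0.3708) + (3)·(0.8764) = 6.2697.

Step 4 — take square root: d = √(6.2697) ≈ 2.5039.

d(x, mu) = √(6.2697) ≈ 2.5039


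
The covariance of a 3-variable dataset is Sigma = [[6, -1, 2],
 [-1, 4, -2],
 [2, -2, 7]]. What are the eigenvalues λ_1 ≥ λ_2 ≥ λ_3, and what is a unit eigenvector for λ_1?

Step 1 — characteristic polynomial p(λ) = det(λI - Sigma) = λ³ - tr·λ² + c_1·λ - det, where tr = trace, c_1 = sum of the principal 2×2 minors, det = det(Sigma):
  tr = 6 + 4 + 7 = 17,
  c_1 = (6·4 - (-1)²) + (6·7 - (2)²) + (4·7 - (-2)²) = 23 + 38 + 24 = 85,
  det = 6·(4·7 - (-2)²) - (-1)·((-1)·7 - (-2)·(2)) + (2)·((-1)·(-2) - 4·(2)) = 6·(24) - (-1)·(-3) + (2)·(-6) = 129.
  So p(λ) = λ³ - 17λ² + 85λ - 129.
Step 2 — look for an integer root (rational root theorem: any rational root is an integer divisor of 129). Testing λ = 3:
  p(3) = 27 - 153 + 255 - 129 = 0  ✓
  Dividing out (λ - 3): p(λ) = (λ - 3)(λ² - 14λ + 43).
Step 3 — remaining eigenvalues from the quadratic λ² - 14λ + 43 = 0:
  Δ = 14² - 4·43 = 196 - 172 = 24,  λ = (14 ± √24)/2 = (14 ± 4.899)/2 ≈ 9.4495 or 4.5505.
  Sorted: λ_1 = 9.4495,  λ_2 = 4.5505,  λ_3 = 3  (check: sum = 17 = tr ✓).

Step 4 — unit eigenvector for λ_1 ≈ 9.4495: v spans the null space of (Sigma - λ_1 I), whose rows are
  r_1 = (-3.4495, -1, 2),  r_2 = (-1, -5.4495, -2),  r_3 = (2, -2, -2.4495).
  v is orthogonal to every row, so take v ∝ r_1 × r_2 = ((-1)·(-2) - (2)·(-5.4495), (2)·(-1) - (-3.4495)·(-2), (-3.4495)·(-5.4495) - (-1)·(-1)) ≈ (12.899, -8.899, 17.798).
  Let u = (12.899, -8.899, 17.798).
  ||u|| = √((12.899)² + (-8.899)² + (17.798)²) = √(562.3429) ≈ 23.7138,  v_1 = u/||u|| ≈ (0.5439, -0.3753, 0.7505) (||v_1|| = 1).

λ_1 = 9.4495,  λ_2 = 4.5505,  λ_3 = 3;  v_1 ≈ (0.5439, -0.3753, 0.7505)


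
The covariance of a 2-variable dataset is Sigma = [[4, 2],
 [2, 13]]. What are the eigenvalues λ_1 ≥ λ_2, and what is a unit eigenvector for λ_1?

Step 1 — characteristic polynomial of 2×2 Sigma:
  det(Sigma - λI) = λ² - trace · λ + det = 0.
  trace = 4 + 13 = 17, det = 4·13 - (2)² = 48.
Step 2 — discriminant:
  Δ = trace² - 4·det = 289 - 192 = 97.
Step 3 — eigenvalues:
  λ = (trace ± √Δ)/2 = (17 ± 9.8489)/2,
  λ_1 = 13.4244,  λ_2 = 3.5756.

Step 4 — unit eigenvector for λ_1: solve (Sigma - λ_1 I)v = 0. First row:
  (4 - 13.4244)·v_x + (2)·v_y = 0, i.e. (-9.4244)·v_x + (2)·v_y = 0,
  so v ∝ (b, λ_1 - a) = (2, 9.4244) = u.
  ||u|| = √((2)² + (9.4244)²) = √(92.8199) ≈ 9.6343,
  v_1 = u/||u|| ≈ (0.2076, 0.9782) (||v_1|| = 1).

λ_1 = 13.4244,  λ_2 = 3.5756;  v_1 ≈ (0.2076, 0.9782)


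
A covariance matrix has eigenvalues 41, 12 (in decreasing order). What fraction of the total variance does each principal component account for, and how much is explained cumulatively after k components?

Step 1 — total variance = trace(Sigma) = Σ λ_i = 41 + 12 = 53.

Step 2 — fraction explained by component i = λ_i / Σ λ:
  PC1: 41/53 = 0.7736
  PC2: 12/53 = 0.2264

Step 3 — cumulative fraction after k components = (λ_1 + ... + λ_k) / Σ λ:
  k = 1: 41/53 = 0.7736
  k = 2: (41 + 12)/53 = 53/53 = 1

Summary (fraction, with percent):

explained: PC1 0.7736 (77.36%), PC2 0.2264 (22.64%);  cumulative: 0.7736, 1


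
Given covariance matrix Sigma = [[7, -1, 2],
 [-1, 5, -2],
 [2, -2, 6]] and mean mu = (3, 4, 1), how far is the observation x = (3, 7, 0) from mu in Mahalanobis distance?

Step 1 — centre the observation: (x - mu) = (0, 3, -1).

Step 2 — invert Sigma (cofactor / det for 3×3, or solve directly):
  Sigma^{-1} = [[0.1585, 0.0122, -0.0488],
 [0.0122, 0.2317, 0.0732],
 [-0.0488, 0.0732, 0.2073]].

Step 3 — form the quadratic (x - mu)^T · Sigma^{-1} · (x - mu):
  Sigma^{-1} · (x - mu) = (0.0854, 0.622, 0.0122).
  (x - mu)^T · [Sigma^{-1} · (x - mu)] = (0)·(0.0854) + (3)·(0.622) + (-1)·(0.0122) = 1.8537.

Step 4 — take square root: d = √(1.8537) ≈ 1.3615.

d(x, mu) = √(1.8537) ≈ 1.3615


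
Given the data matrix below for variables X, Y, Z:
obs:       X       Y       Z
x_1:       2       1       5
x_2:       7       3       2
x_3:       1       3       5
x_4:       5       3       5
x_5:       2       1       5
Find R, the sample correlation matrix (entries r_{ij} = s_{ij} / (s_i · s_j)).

Step 1 — column means:
  mean(X) = (2 + 7 + 1 + 5 + 2) / 5 = 17/5 = 3.4
  mean(Y) = (1 + 3 + 3 + 3 + 1) / 5 = 11/5 = 2.2
  mean(Z) = (5 + 2 + 5 + 5 + 5) / 5 = 22/5 = 4.4

Step 2 — sample variances and covariances s[i,j] = (1/(n-1)) · Σ_k (x_{k,i} - mean_i) · (x_{k,j} - mean_j), with n-1 = 4:
  s[X,X] = ((-1.4)·(-1.4) + (3.6)·(3.6) + (-2.4)·(-2.4) + (1.6)·(1.6) + (-1.4)·(-1.4)) / 4 = 25.2/4 = 6.3
  s[X,Y] = ((-1.4)·(-1.2) + (3.6)·(0.8) + (-2.4)·(0.8) + (1.6)·(0.8) + (-1.4)·(-1.2)) / 4 = 5.6/4 = 1.4
  s[X,Z] = ((-1.4)·(0.6) + (3.6)·(-2.4) + (-2.4)·(0.6) + (1.6)·(0.6) + (-1.4)·(0.6)) / 4 = -10.8/4 = -2.7
  s[Y,Y] = ((-1.2)·(-1.2) + (0.8)·(0.8) + (0.8)·(0.8) + (0.8)·(0.8) + (-1.2)·(-1.2)) / 4 = 4.8/4 = 1.2
  s[Y,Z] = ((-1.2)·(0.6) + (0.8)·(-2.4) + (0.8)·(0.6) + (0.8)·(0.6) + (-1.2)·(0.6)) / 4 = -2.4/4 = -0.6
  s[Z,Z] = ((0.6)·(0.6) + (-2.4)·(-2.4) + (0.6)·(0.6) + (0.6)·(0.6) + (0.6)·(0.6)) / 4 = 7.2/4 = 1.8
  Sample standard deviations s_i = √(s[i,i]):
  s(X) = √(6.3) = 2.51
  s(Y) = √(1.2) = 1.0954
  s(Z) = √(1.8) = 1.3416

Step 3 — r_{ij} = s_{ij} / (s_i · s_j):
  r[X,X] = 1 (diagonal).
  r[X,Y] = 1.4 / (2.51 · 1.0954) = 1.4 / 2.7495 = 0.5092
  r[X,Z] = -2.7 / (2.51 · 1.3416) = -2.7 / 3.3675 = -0.8018
  r[Y,Y] = 1 (diagonal).
  r[Y,Z] = -0.6 / (1.0954 · 1.3416) = -0.6 / 1.4697 = -0.4082
  r[Z,Z] = 1 (diagonal).

R is symmetric with unit diagonal. Assembling:

R = [[1, 0.5092, -0.8018],
 [0.5092, 1, -0.4082],
 [-0.8018, -0.4082, 1]]


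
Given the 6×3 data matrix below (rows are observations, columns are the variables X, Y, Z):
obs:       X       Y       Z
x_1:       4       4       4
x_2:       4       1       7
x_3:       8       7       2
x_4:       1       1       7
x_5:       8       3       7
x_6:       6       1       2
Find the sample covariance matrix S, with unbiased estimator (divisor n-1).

Step 1 — column means:
  mean(X) = (4 + 4 + 8 + 1 + 8 + 6) / 6 = 31/6 = 5.1667
  mean(Y) = (4 + 1 + 7 + 1 + 3 + 1) / 6 = 17/6 = 2.8333
  mean(Z) = (4 + 7 + 2 + 7 + 7 + 2) / 6 = 29/6 = 4.8333

Step 2 — sample covariance S[i,j] = (1/(n-1)) · Σ_k (x_{k,i} - mean_i) · (x_{k,j} - mean_j), with n-1 = 5.
  S[X,X] = ((-1.1667)·(-1.1667) + (-1.1667)·(-1.1667) + (2.8333)·(2.8333) + (-4.1667)·(-4.1667) + (2.8333)·(2.8333) + (0.8333)·(0.8333)) / 5 = 36.8333/5 = 7.3667
  S[X,Y] = ((-1.1667)·(1.1667) + (-1.1667)·(-1.8333) + (2.8333)·(4.1667) + (-4.1667)·(-1.8333) + (2.8333)·(0.1667) + (0.8333)·(-1.8333)) / 5 = 19.1667/5 = 3.8333
  S[X,Z] = ((-1.1667)·(-0.8333) + (-1.1667)·(2.1667) + (2.8333)·(-2.8333) + (-4.1667)·(2.1667) + (2.8333)·(2.1667) + (0.8333)·(-2.8333)) / 5 = -14.8333/5 = -2.9667
  S[Y,Y] = ((1.1667)·(1.1667) + (-1.8333)·(-1.8333) + (4.1667)·(4.1667) + (-1.8333)·(-1.8333) + (0.1667)·(0.1667) + (-1.8333)·(-1.8333)) / 5 = 28.8333/5 = 5.7667
  S[Y,Z] = ((1.1667)·(-0.8333) + (-1.8333)·(2.1667) + (4.1667)·(-2.8333) + (-1.8333)·(2.1667) + (0.1667)·(2.1667) + (-1.8333)·(-2.8333)) / 5 = -15.1667/5 = -3.0333
  S[Z,Z] = ((-0.8333)·(-0.8333) + (2.1667)·(2.1667) + (-2.8333)·(-2.8333) + (2.1667)·(2.1667) + (2.1667)·(2.1667) + (-2.8333)·(-2.8333)) / 5 = 30.8333/5 = 6.1667

S is symmetric (S[j,i] = S[i,j]). Assembling:

S = [[7.3667, 3.8333, -2.9667],
 [3.8333, 5.7667, -3.0333],
 [-2.9667, -3.0333, 6.1667]]


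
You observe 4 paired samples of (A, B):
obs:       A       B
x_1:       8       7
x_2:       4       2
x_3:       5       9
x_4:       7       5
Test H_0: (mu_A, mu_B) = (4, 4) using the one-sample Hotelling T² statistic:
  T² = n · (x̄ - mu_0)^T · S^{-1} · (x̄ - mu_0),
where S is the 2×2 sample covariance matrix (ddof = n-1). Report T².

Step 1 — sample mean vector:
  mean(A) = (8 + 4 + 5 + 7) / 4 = 24/4 = 6
  mean(B) = (7 + 2 + 9 + 5) / 4 = 23/4 = 5.75
  x̄ = (6, 5.75),  deviation x̄ - mu_0 = (6, 5.75) - (4, 4) = (2, 1.75).

Step 2 — sample covariance matrix, S[i,j] = (1/(n-1)) · Σ_k (x_{k,i} - mean_i) · (x_{k,j} - mean_j), divisor n-1 = 3:
  S[A,A] = ((2)·(2) + (-2)·(-2) + (-1)·(-1) + (1)·(1)) / 3 = 10/3 = 3.3333
  S[A,B] = ((2)·(1.25) + (-2)·(-3.75) + (-1)·(3.25) + (1)·(-0.75)) / 3 = 6/3 = 2
  S[B,B] = ((1.25)·(1.25) + (-3.75)·(-3.75) + (3.25)·(3.25) + (-0.75)·(-0.75)) / 3 = 26.75/3 = 8.9167
  S = [[3.3333, 2],
 [2, 8.9167]].

Step 3 — invert S. det(S) = 3.3333·8.9167 - (2)² = 25.7222.
  S^{-1} = (1/det) · [[d, -b], [-b, a]] = [[0.3467, -0.0778],
 [-0.0778, 0.1296]].

Step 4 — quadratic form (x̄ - mu_0)^T · S^{-1} · (x̄ - mu_0):
  S^{-1} · (x̄ - mu_0) = (0.5572, 0.0713),
  (x̄ - mu_0)^T · [...] = (2)·(0.5572) + (1.75)·(0.0713) = 1.2392.

Step 5 — scale by n: T² = 4 · 1.2392 = 4.9568.

T² ≈ 4.9568


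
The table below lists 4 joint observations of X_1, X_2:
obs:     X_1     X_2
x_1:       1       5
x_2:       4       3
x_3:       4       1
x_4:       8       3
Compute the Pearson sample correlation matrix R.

Step 1 — column means:
  mean(X_1) = (1 + 4 + 4 + 8) / 4 = 17/4 = 4.25
  mean(X_2) = (5 + 3 + 1 + 3) / 4 = 12/4 = 3

Step 2 — sample variances and covariances s[i,j] = (1/(n-1)) · Σ_k (x_{k,i} - mean_i) · (x_{k,j} - mean_j), with n-1 = 3:
  s[X_1,X_1] = ((-3.25)·(-3.25) + (-0.25)·(-0.25) + (-0.25)·(-0.25) + (3.75)·(3.75)) / 3 = 24.75/3 = 8.25
  s[X_1,X_2] = ((-3.25)·(2) + (-0.25)·(0) + (-0.25)·(-2) + (3.75)·(0)) / 3 = -6/3 = -2
  s[X_2,X_2] = ((2)·(2) + (0)·(0) + (-2)·(-2) + (0)·(0)) / 3 = 8/3 = 2.6667
  Sample standard deviations s_i = √(s[i,i]):
  s(X_1) = √(8.25) = 2.8723
  s(X_2) = √(2.6667) = 1.633

Step 3 — r_{ij} = s_{ij} / (s_i · s_j):
  r[X_1,X_1] = 1 (diagonal).
  r[X_1,X_2] = -2 / (2.8723 · 1.633) = -2 / 4.6904 = -0.4264
  r[X_2,X_2] = 1 (diagonal).

R is symmetric with unit diagonal. Assembling:

R = [[1, -0.4264],
 [-0.4264, 1]]


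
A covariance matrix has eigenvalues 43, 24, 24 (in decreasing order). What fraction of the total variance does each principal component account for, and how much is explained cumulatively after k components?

Step 1 — total variance = trace(Sigma) = Σ λ_i = 43 + 24 + 24 = 91.

Step 2 — fraction explained by component i = λ_i / Σ λ:
  PC1: 43/91 = 0.4725
  PC2: 24/91 = 0.2637
  PC3: 24/91 = 0.2637

Step 3 — cumulative fraction after k components = (λ_1 + ... + λ_k) / Σ λ:
  k = 1: 43/91 = 0.4725
  k = 2: (43 + 24)/91 = 67/91 = 0.7363
  k = 3: (43 + 24 + 24)/91 = 91/91 = 1

Summary (fraction, with percent):

explained: PC1 0.4725 (47.25%), PC2 0.2637 (26.37%), PC3 0.2637 (26.37%);  cumulative: 0.4725, 0.7363, 1


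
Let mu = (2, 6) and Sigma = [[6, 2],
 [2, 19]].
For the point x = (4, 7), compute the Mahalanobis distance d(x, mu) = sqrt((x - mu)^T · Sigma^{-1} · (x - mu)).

Step 1 — centre the observation: (x - mu) = (2, 1).

Step 2 — invert Sigma. det(Sigma) = 6·19 - (2)² = 110.
  Sigma^{-1} = (1/det) · [[d, -b], [-b, a]] = [[0.1727, -0.0182],
 [-0.0182, 0.0545]].

Step 3 — form the quadratic (x - mu)^T · Sigma^{-1} · (x - mu):
  Sigma^{-1} · (x - mu) = (0.3273, 0.0182).
  (x - mu)^T · [Sigma^{-1} · (x - mu)] = (2)·(0.3273) + (1)·(0.0182) = 0.6727.

Step 4 — take square root: d = √(0.6727) ≈ 0.8202.

d(x, mu) = √(0.6727) ≈ 0.8202


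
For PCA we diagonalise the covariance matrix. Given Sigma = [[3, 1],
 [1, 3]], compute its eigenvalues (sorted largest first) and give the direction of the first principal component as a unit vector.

Step 1 — characteristic polynomial of 2×2 Sigma:
  det(Sigma - λI) = λ² - trace · λ + det = 0.
  trace = 3 + 3 = 6, det = 3·3 - (1)² = 8.
Step 2 — discriminant:
  Δ = trace² - 4·det = 36 - 32 = 4.
Step 3 — eigenvalues:
  λ = (trace ± √Δ)/2 = (6 ± 2)/2,
  λ_1 = 4,  λ_2 = 2.

Step 4 — unit eigenvector for λ_1: solve (Sigma - λ_1 I)v = 0. First row:
  (3 - 4)·v_x + (1)·v_y = 0, i.e. (-1)·v_x + (1)·v_y = 0,
  so v ∝ (b, λ_1 - a) = (1, 1) = u.
  ||u|| = √((1)² + (1)²) = √(2) ≈ 1.4142,
  v_1 = u/||u|| ≈ (0.7071, 0.7071) (||v_1|| = 1).

λ_1 = 4,  λ_2 = 2;  v_1 ≈ (0.7071, 0.7071)


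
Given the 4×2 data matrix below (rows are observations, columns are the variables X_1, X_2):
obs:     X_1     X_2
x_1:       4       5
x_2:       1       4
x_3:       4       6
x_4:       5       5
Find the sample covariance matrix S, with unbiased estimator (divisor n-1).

Step 1 — column means:
  mean(X_1) = (4 + 1 + 4 + 5) / 4 = 14/4 = 3.5
  mean(X_2) = (5 + 4 + 6 + 5) / 4 = 20/4 = 5

Step 2 — sample covariance S[i,j] = (1/(n-1)) · Σ_k (x_{k,i} - mean_i) · (x_{k,j} - mean_j), with n-1 = 3.
  S[X_1,X_1] = ((0.5)·(0.5) + (-2.5)·(-2.5) + (0.5)·(0.5) + (1.5)·(1.5)) / 3 = 9/3 = 3
  S[X_1,X_2] = ((0.5)·(0) + (-2.5)·(-1) + (0.5)·(1) + (1.5)·(0)) / 3 = 3/3 = 1
  S[X_2,X_2] = ((0)·(0) + (-1)·(-1) + (1)·(1) + (0)·(0)) / 3 = 2/3 = 0.6667

S is symmetric (S[j,i] = S[i,j]). Assembling:

S = [[3, 1],
 [1, 0.6667]]


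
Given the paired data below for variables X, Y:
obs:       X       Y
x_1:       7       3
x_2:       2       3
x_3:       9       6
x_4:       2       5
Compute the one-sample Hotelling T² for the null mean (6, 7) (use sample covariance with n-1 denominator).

Step 1 — sample mean vector:
  mean(X) = (7 + 2 + 9 + 2) / 4 = 20/4 = 5
  mean(Y) = (3 + 3 + 6 + 5) / 4 = 17/4 = 4.25
  x̄ = (5, 4.25),  deviation x̄ - mu_0 = (5, 4.25) - (6, 7) = (-1, -2.75).

Step 2 — sample covariance matrix, S[i,j] = (1/(n-1)) · Σ_k (x_{k,i} - mean_i) · (x_{k,j} - mean_j), divisor n-1 = 3:
  S[X,X] = ((2)·(2) + (-3)·(-3) + (4)·(4) + (-3)·(-3)) / 3 = 38/3 = 12.6667
  S[X,Y] = ((2)·(-1.25) + (-3)·(-1.25) + (4)·(1.75) + (-3)·(0.75)) / 3 = 6/3 = 2
  S[Y,Y] = ((-1.25)·(-1.25) + (-1.25)·(-1.25) + (1.75)·(1.75) + (0.75)·(0.75)) / 3 = 6.75/3 = 2.25
  S = [[12.6667, 2],
 [2, 2.25]].

Step 3 — invert S. det(S) = 12.6667·2.25 - (2)² = 24.5.
  S^{-1} = (1/det) · [[d, -b], [-b, a]] = [[0.0918, -0.0816],
 [-0.0816, 0.517]].

Step 4 — quadratic form (x̄ - mu_0)^T · S^{-1} · (x̄ - mu_0):
  S^{-1} · (x̄ - mu_0) = (0.1327, -1.3401),
  (x̄ - mu_0)^T · [...] = (-1)·(0.1327) + (-2.75)·(-1.3401) = 3.5527.

Step 5 — scale by n: T² = 4 · 3.5527 = 14.2109.

T² ≈ 14.2109


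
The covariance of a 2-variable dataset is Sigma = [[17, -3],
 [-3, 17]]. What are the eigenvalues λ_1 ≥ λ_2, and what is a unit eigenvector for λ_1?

Step 1 — characteristic polynomial of 2×2 Sigma:
  det(Sigma - λI) = λ² - trace · λ + det = 0.
  trace = 17 + 17 = 34, det = 17·17 - (-3)² = 280.
Step 2 — discriminant:
  Δ = trace² - 4·det = 1156 - 1120 = 36.
Step 3 — eigenvalues:
  λ = (trace ± √Δ)/2 = (34 ± 6)/2,
  λ_1 = 20,  λ_2 = 14.

Step 4 — unit eigenvector for λ_1: solve (Sigma - λ_1 I)v = 0. First row:
  (17 - 20)·v_x + (-3)·v_y = 0, i.e. (-3)·v_x + (-3)·v_y = 0,
  so v ∝ (b, λ_1 - a) = (-3, 3); multiply by -1 so the first entry is positive: u = (3, -3).
  ||u|| = √((3)² + (-3)²) = √(18) ≈ 4.2426,
  v_1 = u/||u|| ≈ (0.7071, -0.7071) (||v_1|| = 1).

λ_1 = 20,  λ_2 = 14;  v_1 ≈ (0.7071, -0.7071)


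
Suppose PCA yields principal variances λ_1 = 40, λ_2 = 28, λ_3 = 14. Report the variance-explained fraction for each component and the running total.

Step 1 — total variance = trace(Sigma) = Σ λ_i = 40 + 28 + 14 = 82.

Step 2 — fraction explained by component i = λ_i / Σ λ:
  PC1: 40/82 = 0.4878
  PC2: 28/82 = 0.3415
  PC3: 14/82 = 0.1707

Step 3 — cumulative fraction after k components = (λ_1 + ... + λ_k) / Σ λ:
  k = 1: 40/82 = 0.4878
  k = 2: (40 + 28)/82 = 68/82 = 0.8293
  k = 3: (40 + 28 + 14)/82 = 82/82 = 1

Summary (fraction, with percent):

explained: PC1 0.4878 (48.78%), PC2 0.3415 (34.15%), PC3 0.1707 (17.07%);  cumulative: 0.4878, 0.8293, 1


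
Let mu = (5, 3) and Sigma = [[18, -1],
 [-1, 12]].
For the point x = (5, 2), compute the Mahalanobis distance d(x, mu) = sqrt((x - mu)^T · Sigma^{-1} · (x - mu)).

Step 1 — centre the observation: (x - mu) = (0, -1).

Step 2 — invert Sigma. det(Sigma) = 18·12 - (-1)² = 215.
  Sigma^{-1} = (1/det) · [[d, -b], [-b, a]] = [[0.0558, 0.0047],
 [0.0047, 0.0837]].

Step 3 — form the quadratic (x - mu)^T · Sigma^{-1} · (x - mu):
  Sigma^{-1} · (x - mu) = (-0.0047, -0.0837).
  (x - mu)^T · [Sigma^{-1} · (x - mu)] = (0)·(-0.0047) + (-1)·(-0.0837) = 0.0837.

Step 4 — take square root: d = √(0.0837) ≈ 0.2893.

d(x, mu) = √(0.0837) ≈ 0.2893


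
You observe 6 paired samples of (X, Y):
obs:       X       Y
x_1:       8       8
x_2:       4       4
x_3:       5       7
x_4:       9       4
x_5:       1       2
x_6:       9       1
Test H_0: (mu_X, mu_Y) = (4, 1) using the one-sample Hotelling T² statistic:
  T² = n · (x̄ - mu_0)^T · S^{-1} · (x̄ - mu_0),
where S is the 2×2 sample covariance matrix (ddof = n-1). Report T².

Step 1 — sample mean vector:
  mean(X) = (8 + 4 + 5 + 9 + 1 + 9) / 6 = 36/6 = 6
  mean(Y) = (8 + 4 + 7 + 4 + 2 + 1) / 6 = 26/6 = 4.3333
  x̄ = (6, 4.3333),  deviation x̄ - mu_0 = (6, 4.3333) - (4, 1) = (2, 3.3333).

Step 2 — sample covariance matrix, S[i,j] = (1/(n-1)) · Σ_k (x_{k,i} - mean_i) · (x_{k,j} - mean_j), divisor n-1 = 5:
  S[X,X] = ((2)·(2) + (-2)·(-2) + (-1)·(-1) + (3)·(3) + (-5)·(-5) + (3)·(3)) / 5 = 52/5 = 10.4
  S[X,Y] = ((2)·(3.6667) + (-2)·(-0.3333) + (-1)·(2.6667) + (3)·(-0.3333) + (-5)·(-2.3333) + (3)·(-3.3333)) / 5 = 6/5 = 1.2
  S[Y,Y] = ((3.6667)·(3.6667) + (-0.3333)·(-0.3333) + (2.6667)·(2.6667) + (-0.3333)·(-0.3333) + (-2.3333)·(-2.3333) + (-3.3333)·(-3.3333)) / 5 = 37.3333/5 = 7.4667
  S = [[10.4, 1.2],
 [1.2, 7.4667]].

Step 3 — invert S. det(S) = 10.4·7.4667 - (1.2)² = 76.2133.
  S^{-1} = (1/det) · [[d, -b], [-b, a]] = [[0.098, -0.0157],
 [-0.0157, 0.1365]].

Step 4 — quadratic form (x̄ - mu_0)^T · S^{-1} · (x̄ - mu_0):
  S^{-1} · (x̄ - mu_0) = (0.1435, 0.4234),
  (x̄ - mu_0)^T · [...] = (2)·(0.1435) + (3.3333)·(0.4234) = 1.6982.

Step 5 — scale by n: T² = 6 · 1.6982 = 10.1889.

T² ≈ 10.1889


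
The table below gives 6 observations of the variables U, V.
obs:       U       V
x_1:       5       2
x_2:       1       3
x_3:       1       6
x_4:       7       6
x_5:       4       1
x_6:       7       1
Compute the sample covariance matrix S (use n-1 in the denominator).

Step 1 — column means:
  mean(U) = (5 + 1 + 1 + 7 + 4 + 7) / 6 = 25/6 = 4.1667
  mean(V) = (2 + 3 + 6 + 6 + 1 + 1) / 6 = 19/6 = 3.1667

Step 2 — sample covariance S[i,j] = (1/(n-1)) · Σ_k (x_{k,i} - mean_i) · (x_{k,j} - mean_j), with n-1 = 5.
  S[U,U] = ((0.8333)·(0.8333) + (-3.1667)·(-3.1667) + (-3.1667)·(-3.1667) + (2.8333)·(2.8333) + (-0.1667)·(-0.1667) + (2.8333)·(2.8333)) / 5 = 36.8333/5 = 7.3667
  S[U,V] = ((0.8333)·(-1.1667) + (-3.1667)·(-0.1667) + (-3.1667)·(2.8333) + (2.8333)·(2.8333) + (-0.1667)·(-2.1667) + (2.8333)·(-2.1667)) / 5 = -7.1667/5 = -1.4333
  S[V,V] = ((-1.1667)·(-1.1667) + (-0.1667)·(-0.1667) + (2.8333)·(2.8333) + (2.8333)·(2.8333) + (-2.1667)·(-2.1667) + (-2.1667)·(-2.1667)) / 5 = 26.8333/5 = 5.3667

S is symmetric (S[j,i] = S[i,j]). Assembling:

S = [[7.3667, -1.4333],
 [-1.4333, 5.3667]]


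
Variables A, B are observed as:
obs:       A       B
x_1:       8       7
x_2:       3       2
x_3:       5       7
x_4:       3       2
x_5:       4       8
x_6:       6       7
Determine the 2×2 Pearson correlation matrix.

Step 1 — column means:
  mean(A) = (8 + 3 + 5 + 3 + 4 + 6) / 6 = 29/6 = 4.8333
  mean(B) = (7 + 2 + 7 + 2 + 8 + 7) / 6 = 33/6 = 5.5

Step 2 — sample variances and covariances s[i,j] = (1/(n-1)) · Σ_k (x_{k,i} - mean_i) · (x_{k,j} - mean_j), with n-1 = 5:
  s[A,A] = ((3.1667)·(3.1667) + (-1.8333)·(-1.8333) + (0.1667)·(0.1667) + (-1.8333)·(-1.8333) + (-0.8333)·(-0.8333) + (1.1667)·(1.1667)) / 5 = 18.8333/5 = 3.7667
  s[A,B] = ((3.1667)·(1.5) + (-1.8333)·(-3.5) + (0.1667)·(1.5) + (-1.8333)·(-3.5) + (-0.8333)·(2.5) + (1.1667)·(1.5)) / 5 = 17.5/5 = 3.5
  s[B,B] = ((1.5)·(1.5) + (-3.5)·(-3.5) + (1.5)·(1.5) + (-3.5)·(-3.5) + (2.5)·(2.5) + (1.5)·(1.5)) / 5 = 37.5/5 = 7.5
  Sample standard deviations s_i = √(s[i,i]):
  s(A) = √(3.7667) = 1.9408
  s(B) = √(7.5) = 2.7386

Step 3 — r_{ij} = s_{ij} / (s_i · s_j):
  r[A,A] = 1 (diagonal).
  r[A,B] = 3.5 / (1.9408 · 2.7386) = 3.5 / 5.3151 = 0.6585
  r[B,B] = 1 (diagonal).

R is symmetric with unit diagonal. Assembling:

R = [[1, 0.6585],
 [0.6585, 1]]


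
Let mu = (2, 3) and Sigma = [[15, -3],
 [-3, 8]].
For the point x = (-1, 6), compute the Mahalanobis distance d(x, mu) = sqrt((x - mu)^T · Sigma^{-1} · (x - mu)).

Step 1 — centre the observation: (x - mu) = (-3, 3).

Step 2 — invert Sigma. det(Sigma) = 15·8 - (-3)² = 111.
  Sigma^{-1} = (1/det) · [[d, -b], [-b, a]] = [[0.0721, 0.027],
 [0.027, 0.1351]].

Step 3 — form the quadratic (x - mu)^T · Sigma^{-1} · (x - mu):
  Sigma^{-1} · (x - mu) = (-0.1351, 0.3243).
  (x - mu)^T · [Sigma^{-1} · (x - mu)] = (-3)·(-0.1351) + (3)·(0.3243) = 1.3784.

Step 4 — take square root: d = √(1.3784) ≈ 1.174.

d(x, mu) = √(1.3784) ≈ 1.174


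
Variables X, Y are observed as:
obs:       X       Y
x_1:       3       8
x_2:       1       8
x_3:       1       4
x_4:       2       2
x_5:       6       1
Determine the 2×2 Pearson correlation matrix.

Step 1 — column means:
  mean(X) = (3 + 1 + 1 + 2 + 6) / 5 = 13/5 = 2.6
  mean(Y) = (8 + 8 + 4 + 2 + 1) / 5 = 23/5 = 4.6

Step 2 — sample variances and covariances s[i,j] = (1/(n-1)) · Σ_k (x_{k,i} - mean_i) · (x_{k,j} - mean_j), with n-1 = 4:
  s[X,X] = ((0.4)·(0.4) + (-1.6)·(-1.6) + (-1.6)·(-1.6) + (-0.6)·(-0.6) + (3.4)·(3.4)) / 4 = 17.2/4 = 4.3
  s[X,Y] = ((0.4)·(3.4) + (-1.6)·(3.4) + (-1.6)·(-0.6) + (-0.6)·(-2.6) + (3.4)·(-3.6)) / 4 = -13.8/4 = -3.45
  s[Y,Y] = ((3.4)·(3.4) + (3.4)·(3.4) + (-0.6)·(-0.6) + (-2.6)·(-2.6) + (-3.6)·(-3.6)) / 4 = 43.2/4 = 10.8
  Sample standard deviations s_i = √(s[i,i]):
  s(X) = √(4.3) = 2.0736
  s(Y) = √(10.8) = 3.2863

Step 3 — r_{ij} = s_{ij} / (s_i · s_j):
  r[X,X] = 1 (diagonal).
  r[X,Y] = -3.45 / (2.0736 · 3.2863) = -3.45 / 6.8147 = -0.5063
  r[Y,Y] = 1 (diagonal).

R is symmetric with unit diagonal. Assembling:

R = [[1, -0.5063],
 [-0.5063, 1]]


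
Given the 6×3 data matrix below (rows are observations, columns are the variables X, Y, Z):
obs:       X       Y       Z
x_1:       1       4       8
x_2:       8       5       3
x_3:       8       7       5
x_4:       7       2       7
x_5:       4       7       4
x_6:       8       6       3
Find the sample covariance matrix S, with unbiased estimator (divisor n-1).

Step 1 — column means:
  mean(X) = (1 + 8 + 8 + 7 + 4 + 8) / 6 = 36/6 = 6
  mean(Y) = (4 + 5 + 7 + 2 + 7 + 6) / 6 = 31/6 = 5.1667
  mean(Z) = (8 + 3 + 5 + 7 + 4 + 3) / 6 = 30/6 = 5

Step 2 — sample covariance S[i,j] = (1/(n-1)) · Σ_k (x_{k,i} - mean_i) · (x_{k,j} - mean_j), with n-1 = 5.
  S[X,X] = ((-5)·(-5) + (2)·(2) + (2)·(2) + (1)·(1) + (-2)·(-2) + (2)·(2)) / 5 = 42/5 = 8.4
  S[X,Y] = ((-5)·(-1.1667) + (2)·(-0.1667) + (2)·(1.8333) + (1)·(-3.1667) + (-2)·(1.8333) + (2)·(0.8333)) / 5 = 4/5 = 0.8
  S[X,Z] = ((-5)·(3) + (2)·(-2) + (2)·(0) + (1)·(2) + (-2)·(-1) + (2)·(-2)) / 5 = -19/5 = -3.8
  S[Y,Y] = ((-1.1667)·(-1.1667) + (-0.1667)·(-0.1667) + (1.8333)·(1.8333) + (-3.1667)·(-3.1667) + (1.8333)·(1.8333) + (0.8333)·(0.8333)) / 5 = 18.8333/5 = 3.7667
  S[Y,Z] = ((-1.1667)·(3) + (-0.1667)·(-2) + (1.8333)·(0) + (-3.1667)·(2) + (1.8333)·(-1) + (0.8333)·(-2)) / 5 = -13/5 = -2.6
  S[Z,Z] = ((3)·(3) + (-2)·(-2) + (0)·(0) + (2)·(2) + (-1)·(-1) + (-2)·(-2)) / 5 = 22/5 = 4.4

S is symmetric (S[j,i] = S[i,j]). Assembling:

S = [[8.4, 0.8, -3.8],
 [0.8, 3.7667, -2.6],
 [-3.8, -2.6, 4.4]]


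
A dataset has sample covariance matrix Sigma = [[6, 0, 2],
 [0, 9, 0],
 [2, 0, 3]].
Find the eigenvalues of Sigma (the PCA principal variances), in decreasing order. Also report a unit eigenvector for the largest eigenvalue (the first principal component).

Step 1 — characteristic polynomial p(λ) = det(λI - Sigma) = λ³ - tr·λ² + c_1·λ - det, where tr = trace, c_1 = sum of the principal 2×2 minors, det = det(Sigma):
  tr = 6 + 9 + 3 = 18,
  c_1 = (6·9 - (0)²) + (6·3 - (2)²) + (9·3 - (0)²) = 54 + 14 + 27 = 95,
  det = 6·(9·3 - (0)²) - (0)·((0)·3 - (0)·(2)) + (2)·((0)·(0) - 9·(2)) = 6·(27) - (0)·(0) + (2)·(-18) = 126.
  So p(λ) = λ³ - 18λ² + 95λ - 126.
Step 2 — look for an integer root (rational root theorem: any rational root is an integer divisor of 126). Testing λ = 2:
  p(2) = 8 - 72 + 190 - 126 = 0  ✓
  Dividing out (λ - 2): p(λ) = (λ - 2)(λ² - 16λ + 63).
Step 3 — remaining eigenvalues from the quadratic λ² - 16λ + 63 = 0:
  Δ = 16² - 4·63 = 256 - 252 = 4,  λ = (16 ± √4)/2 = (16 ± 2)/2 = 9 or 7.
  Sorted: λ_1 = 9,  λ_2 = 7,  λ_3 = 2  (check: sum = 18 = tr ✓).

Step 4 — unit eigenvector for λ_1 = 9: v spans the null space of (Sigma - λ_1 I), whose rows are
  r_1 = (-3, 0, 2),  r_2 = (0, 0, 0),  r_3 = (2, 0, -6).
  v is orthogonal to every row, so take v ∝ r_1 × r_3 = ((0)·(-6) - (2)·(0), (2)·(2) - (-3)·(-6), (-3)·(0) - (0)·(2)) = (0, -14, 0).
  Rescale (divide by 14; multiply by -1 so the first nonzero entry is positive): u = (0, 1, 0).
  ||u|| = √((0)² + (1)² + (0)²) = √(1) = 1,  v_1 = u/||u|| ≈ (0, 1, 0) (||v_1|| = 1).

λ_1 = 9,  λ_2 = 7,  λ_3 = 2;  v_1 ≈ (0, 1, 0)


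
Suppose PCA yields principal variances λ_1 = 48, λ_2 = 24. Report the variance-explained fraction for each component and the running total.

Step 1 — total variance = trace(Sigma) = Σ λ_i = 48 + 24 = 72.

Step 2 — fraction explained by component i = λ_i / Σ λ:
  PC1: 48/72 = 0.6667
  PC2: 24/72 = 0.3333

Step 3 — cumulative fraction after k components = (λ_1 + ... + λ_k) / Σ λ:
  k = 1: 48/72 = 0.6667
  k = 2: (48 + 24)/72 = 72/72 = 1

Summary (fraction, with percent):

explained: PC1 0.6667 (66.67%), PC2 0.3333 (33.33%);  cumulative: 0.6667, 1


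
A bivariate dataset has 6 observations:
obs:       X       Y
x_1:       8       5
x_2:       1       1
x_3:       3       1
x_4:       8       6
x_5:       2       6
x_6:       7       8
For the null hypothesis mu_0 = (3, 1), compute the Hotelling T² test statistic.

Step 1 — sample mean vector:
  mean(X) = (8 + 1 + 3 + 8 + 2 + 7) / 6 = 29/6 = 4.8333
  mean(Y) = (5 + 1 + 1 + 6 + 6 + 8) / 6 = 27/6 = 4.5
  x̄ = (4.8333, 4.5),  deviation x̄ - mu_0 = (4.8333, 4.5) - (3, 1) = (1.8333, 3.5).

Step 2 — sample covariance matrix, S[i,j] = (1/(n-1)) · Σ_k (x_{k,i} - mean_i) · (x_{k,j} - mean_j), divisor n-1 = 5:
  S[X,X] = ((3.1667)·(3.1667) + (-3.8333)·(-3.8333) + (-1.8333)·(-1.8333) + (3.1667)·(3.1667) + (-2.8333)·(-2.8333) + (2.1667)·(2.1667)) / 5 = 50.8333/5 = 10.1667
  S[X,Y] = ((3.1667)·(0.5) + (-3.8333)·(-3.5) + (-1.8333)·(-3.5) + (3.1667)·(1.5) + (-2.8333)·(1.5) + (2.1667)·(3.5)) / 5 = 29.5/5 = 5.9
  S[Y,Y] = ((0.5)·(0.5) + (-3.5)·(-3.5) + (-3.5)·(-3.5) + (1.5)·(1.5) + (1.5)·(1.5) + (3.5)·(3.5)) / 5 = 41.5/5 = 8.3
  S = [[10.1667, 5.9],
 [5.9, 8.3]].

Step 3 — invert S. det(S) = 10.1667·8.3 - (5.9)² = 49.5733.
  S^{-1} = (1/det) · [[d, -b], [-b, a]] = [[0.1674, -0.119],
 [-0.119, 0.2051]].

Step 4 — quadratic form (x̄ - mu_0)^T · S^{-1} · (x̄ - mu_0):
  S^{-1} · (x̄ - mu_0) = (-0.1096, 0.4996),
  (x̄ - mu_0)^T · [...] = (1.8333)·(-0.1096) + (3.5)·(0.4996) = 1.5477.

Step 5 — scale by n: T² = 6 · 1.5477 = 9.2859.

T² ≈ 9.2859


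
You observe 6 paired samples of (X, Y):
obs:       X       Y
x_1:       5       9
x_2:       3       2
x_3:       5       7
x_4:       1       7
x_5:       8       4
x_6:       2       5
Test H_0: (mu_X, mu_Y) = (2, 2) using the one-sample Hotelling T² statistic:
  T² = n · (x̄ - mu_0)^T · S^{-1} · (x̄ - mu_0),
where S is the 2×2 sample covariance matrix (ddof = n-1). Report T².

Step 1 — sample mean vector:
  mean(X) = (5 + 3 + 5 + 1 + 8 + 2) / 6 = 24/6 = 4
  mean(Y) = (9 + 2 + 7 + 7 + 4 + 5) / 6 = 34/6 = 5.6667
  x̄ = (4, 5.6667),  deviation x̄ - mu_0 = (4, 5.6667) - (2, 2) = (2, 3.6667).

Step 2 — sample covariance matrix, S[i,j] = (1/(n-1)) · Σ_k (x_{k,i} - mean_i) · (x_{k,j} - mean_j), divisor n-1 = 5:
  S[X,X] = ((1)·(1) + (-1)·(-1) + (1)·(1) + (-3)·(-3) + (4)·(4) + (-2)·(-2)) / 5 = 32/5 = 6.4
  S[X,Y] = ((1)·(3.3333) + (-1)·(-3.6667) + (1)·(1.3333) + (-3)·(1.3333) + (4)·(-1.6667) + (-2)·(-0.6667)) / 5 = -1/5 = -0.2
  S[Y,Y] = ((3.3333)·(3.3333) + (-3.6667)·(-3.6667) + (1.3333)·(1.3333) + (1.3333)·(1.3333) + (-1.6667)·(-1.6667) + (-0.6667)·(-0.6667)) / 5 = 31.3333/5 = 6.2667
  S = [[6.4, -0.2],
 [-0.2, 6.2667]].

Step 3 — invert S. det(S) = 6.4·6.2667 - (-0.2)² = 40.0667.
  S^{-1} = (1/det) · [[d, -b], [-b, a]] = [[0.1564, 0.005],
 [0.005, 0.1597]].

Step 4 — quadratic form (x̄ - mu_0)^T · S^{-1} · (x̄ - mu_0):
  S^{-1} · (x̄ - mu_0) = (0.3311, 0.5957),
  (x̄ - mu_0)^T · [...] = (2)·(0.3311) + (3.6667)·(0.5957) = 2.8464.

Step 5 — scale by n: T² = 6 · 2.8464 = 17.0782.

T² ≈ 17.0782


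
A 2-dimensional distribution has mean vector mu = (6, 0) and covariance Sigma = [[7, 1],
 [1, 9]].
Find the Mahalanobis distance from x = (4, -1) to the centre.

Step 1 — centre the observation: (x - mu) = (-2, -1).

Step 2 — invert Sigma. det(Sigma) = 7·9 - (1)² = 62.
  Sigma^{-1} = (1/det) · [[d, -b], [-b, a]] = [[0.1452, -0.0161],
 [-0.0161, 0.1129]].

Step 3 — form the quadratic (x - mu)^T · Sigma^{-1} · (x - mu):
  Sigma^{-1} · (x - mu) = (-0.2742, -0.0806).
  (x - mu)^T · [Sigma^{-1} · (x - mu)] = (-2)·(-0.2742) + (-1)·(-0.0806) = 0.629.

Step 4 — take square root: d = √(0.629) ≈ 0.7931.

d(x, mu) = √(0.629) ≈ 0.7931


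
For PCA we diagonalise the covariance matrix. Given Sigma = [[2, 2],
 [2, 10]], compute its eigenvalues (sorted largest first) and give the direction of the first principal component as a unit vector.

Step 1 — characteristic polynomial of 2×2 Sigma:
  det(Sigma - λI) = λ² - trace · λ + det = 0.
  trace = 2 + 10 = 12, det = 2·10 - (2)² = 16.
Step 2 — discriminant:
  Δ = trace² - 4·det = 144 - 64 = 80.
Step 3 — eigenvalues:
  λ = (trace ± √Δ)/2 = (12 ± 8.9443)/2,
  λ_1 = 10.4721,  λ_2 = 1.5279.

Step 4 — unit eigenvector for λ_1: solve (Sigma - λ_1 I)v = 0. First row:
  (2 - 10.4721)·v_x + (2)·v_y = 0, i.e. (-8.4721)·v_x + (2)·v_y = 0,
  so v ∝ (b, λ_1 - a) = (2, 8.4721) = u.
  ||u|| = √((2)² + (8.4721)²) = √(75.7771) ≈ 8.705,
  v_1 = u/||u|| ≈ (0.2298, 0.9732) (||v_1|| = 1).

λ_1 = 10.4721,  λ_2 = 1.5279;  v_1 ≈ (0.2298, 0.9732)


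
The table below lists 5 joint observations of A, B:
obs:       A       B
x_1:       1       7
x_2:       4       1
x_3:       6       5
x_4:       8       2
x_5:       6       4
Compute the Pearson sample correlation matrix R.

Step 1 — column means:
  mean(A) = (1 + 4 + 6 + 8 + 6) / 5 = 25/5 = 5
  mean(B) = (7 + 1 + 5 + 2 + 4) / 5 = 19/5 = 3.8

Step 2 — sample variances and covariances s[i,j] = (1/(n-1)) · Σ_k (x_{k,i} - mean_i) · (x_{k,j} - mean_j), with n-1 = 4:
  s[A,A] = ((-4)·(-4) + (-1)·(-1) + (1)·(1) + (3)·(3) + (1)·(1)) / 4 = 28/4 = 7
  s[A,B] = ((-4)·(3.2) + (-1)·(-2.8) + (1)·(1.2) + (3)·(-1.8) + (1)·(0.2)) / 4 = -14/4 = -3.5
  s[B,B] = ((3.2)·(3.2) + (-2.8)·(-2.8) + (1.2)·(1.2) + (-1.8)·(-1.8) + (0.2)·(0.2)) / 4 = 22.8/4 = 5.7
  Sample standard deviations s_i = √(s[i,i]):
  s(A) = √(7) = 2.6458
  s(B) = √(5.7) = 2.3875

Step 3 — r_{ij} = s_{ij} / (s_i · s_j):
  r[A,A] = 1 (diagonal).
  r[A,B] = -3.5 / (2.6458 · 2.3875) = -3.5 / 6.3166 = -0.5541
  r[B,B] = 1 (diagonal).

R is symmetric with unit diagonal. Assembling:

R = [[1, -0.5541],
 [-0.5541, 1]]
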